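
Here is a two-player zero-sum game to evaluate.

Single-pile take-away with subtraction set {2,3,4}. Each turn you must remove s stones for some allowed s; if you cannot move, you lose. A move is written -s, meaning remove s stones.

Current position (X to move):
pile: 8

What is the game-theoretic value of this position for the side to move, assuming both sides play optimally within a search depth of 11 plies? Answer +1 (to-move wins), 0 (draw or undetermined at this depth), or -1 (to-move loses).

ply 1, X at 8 | -2=+1→6*; -3=-1→5; -4=-1→4
ply 2, O at 6 | -2=-1→4*; -3=-1→3; -4=-1→2
ply 3, X at 4 | -2=-1→2; -3=+1→1*; -4=+1→0
ply 4: 1 is terminal -1 (O); from 8 depth 11

value(8, X) = +1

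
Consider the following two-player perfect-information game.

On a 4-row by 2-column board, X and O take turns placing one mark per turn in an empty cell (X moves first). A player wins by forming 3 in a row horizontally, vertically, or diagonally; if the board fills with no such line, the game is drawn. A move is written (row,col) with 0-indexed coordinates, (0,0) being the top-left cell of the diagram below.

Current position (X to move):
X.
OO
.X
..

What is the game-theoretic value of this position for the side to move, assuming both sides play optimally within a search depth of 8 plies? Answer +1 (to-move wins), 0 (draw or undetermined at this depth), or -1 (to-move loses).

[X./OO/.X/..] X move#1: (0,1):+0/XX/OO/.X/..*, (2,0):+0/X./OO/XX/.., (3,0):+0/X./OO/.X/X., (3,1):+0/X./OO/.X/.X
[XX/OO/.X/..] O move#2: (2,0):+0/XX/OO/OX/..*, (3,0):+0/XX/OO/.X/O., (3,1):+0/XX/OO/.X/.O
[XX/OO/OX/..] X move#3: (3,0):+0/XX/OO/OX/X.*, (3,1):-1/XX/OO/OX/.X
[XX/OO/OX/X.] O move#4: (3,1):+0/XX/OO/OX/XO*
[XX/OO/OX/XO] end (terminal +0, X#5); searched X./OO/.X/.. to 8

value(X./OO/.X/.., X) = 0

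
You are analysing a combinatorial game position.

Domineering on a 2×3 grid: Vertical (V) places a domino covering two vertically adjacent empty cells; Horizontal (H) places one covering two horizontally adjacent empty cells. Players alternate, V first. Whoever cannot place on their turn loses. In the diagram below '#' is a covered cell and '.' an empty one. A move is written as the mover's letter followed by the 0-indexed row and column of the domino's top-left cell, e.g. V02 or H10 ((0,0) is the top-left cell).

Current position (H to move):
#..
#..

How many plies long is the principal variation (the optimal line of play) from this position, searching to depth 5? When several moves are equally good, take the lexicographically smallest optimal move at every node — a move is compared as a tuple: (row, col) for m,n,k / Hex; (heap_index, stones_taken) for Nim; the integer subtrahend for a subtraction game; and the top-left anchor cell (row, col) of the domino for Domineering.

PV length from [#../#..]: 1 ply

p1 H@[#../#..]: H01[###/#..]+1* H11[#../###]+1
p2 V@[###/#..] terminal -1; root [#../#..] d5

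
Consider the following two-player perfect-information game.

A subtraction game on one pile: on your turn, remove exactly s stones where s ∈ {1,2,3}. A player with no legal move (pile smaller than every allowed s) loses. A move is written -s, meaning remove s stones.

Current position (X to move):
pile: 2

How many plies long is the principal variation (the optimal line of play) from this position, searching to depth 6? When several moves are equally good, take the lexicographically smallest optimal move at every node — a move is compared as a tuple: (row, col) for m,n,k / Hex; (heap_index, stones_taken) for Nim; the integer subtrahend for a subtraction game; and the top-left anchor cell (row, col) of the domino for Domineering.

ply 1, X at 2 | -1=-1→1; -2=+1→0*
ply 2: 0 is terminal -1 (O); from 2 depth 6

PV length from [2]: 1 ply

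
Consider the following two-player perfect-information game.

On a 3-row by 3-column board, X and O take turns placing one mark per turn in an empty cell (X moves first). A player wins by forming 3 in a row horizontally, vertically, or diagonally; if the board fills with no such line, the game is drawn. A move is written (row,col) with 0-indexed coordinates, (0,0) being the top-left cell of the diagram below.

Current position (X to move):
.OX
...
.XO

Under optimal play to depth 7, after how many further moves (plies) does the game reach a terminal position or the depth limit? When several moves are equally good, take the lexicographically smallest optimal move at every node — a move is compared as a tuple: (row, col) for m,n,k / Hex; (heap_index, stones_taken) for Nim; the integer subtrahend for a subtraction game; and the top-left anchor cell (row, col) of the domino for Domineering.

[.OX/.../.XO] X move#1: (0,0):+0/XOX/.../.XO*, (1,0):+0/.OX/X../.XO, (1,1):+0/.OX/.X./.XO, (1,2):+0/.OX/..X/.XO, (2,0):+0/.OX/.../XXO
[XOX/.../.XO] O move#2: (1,0):+0/XOX/O../.XO*, (1,1):+0/XOX/.O./.XO, (1,2):-1/XOX/..O/.XO, (2,0):+0/XOX/.../OXO
[XOX/O../.XO] X move#3: (1,1):+0/XOX/OX./.XO*, (1,2):+0/XOX/O.X/.XO, (2,0):+0/XOX/O../XXO
[XOX/OX./.XO] O move#4: (1,2):-1/XOX/OXO/.XO, (2,0):+0/XOX/OX./OXO*
[XOX/OX./OXO] X move#5: (1,2):+0/XOX/OXX/OXO*
[XOX/OXX/OXO] end (terminal +0, O#6); searched .OX/.../.XO to 7

PV length from [.OX/.../.XO]: 5 plies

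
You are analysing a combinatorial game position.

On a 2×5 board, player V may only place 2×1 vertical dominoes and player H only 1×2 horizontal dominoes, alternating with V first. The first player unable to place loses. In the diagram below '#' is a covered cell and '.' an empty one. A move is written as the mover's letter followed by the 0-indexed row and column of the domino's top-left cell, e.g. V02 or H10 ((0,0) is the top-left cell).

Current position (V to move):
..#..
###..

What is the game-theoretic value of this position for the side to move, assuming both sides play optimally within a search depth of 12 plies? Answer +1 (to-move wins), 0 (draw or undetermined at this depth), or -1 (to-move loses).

ply 1, V at ..#../###.. | V03=+1→..##./####.*; V04=+1→..#.#/###.#
ply 2, H at ..##./####. | H00=-1→####./####.*
ply 3, V at ####./####. | V04=+1→#####/#####*
ply 4: #####/##### is terminal -1 (H); from ..#../###.. depth 12

value(..#../###.., V) = +1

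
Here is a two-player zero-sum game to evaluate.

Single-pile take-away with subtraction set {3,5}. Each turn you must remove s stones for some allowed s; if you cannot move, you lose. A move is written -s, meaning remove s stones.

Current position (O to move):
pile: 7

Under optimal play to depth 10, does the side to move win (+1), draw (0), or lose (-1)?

value(7, O) = +1

ply 1, O at 7 | -3=-1→4; -5=+1→2*
ply 2: 2 is terminal -1 (X); from 7 depth 10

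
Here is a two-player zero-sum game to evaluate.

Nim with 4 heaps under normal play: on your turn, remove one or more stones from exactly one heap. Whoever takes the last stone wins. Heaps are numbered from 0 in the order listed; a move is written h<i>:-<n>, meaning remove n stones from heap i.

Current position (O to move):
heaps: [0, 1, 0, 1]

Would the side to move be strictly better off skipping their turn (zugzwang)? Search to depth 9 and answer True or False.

[(0,1,0,1)] O move#1: h1:-1:-1/(0,0,0,1)*, h3:-1:-1/(0,1,0,0)
[(0,0,0,1)] X move#2: h3:-1:+1/(0,0,0,0)*
[(0,0,0,0)] end (terminal -1, O#3); searched (0,1,0,1) to 9
pass branch (X moves first from the same position):
  | [(0,1,0,1)] X move#1: h1:-1:-1/(0,0,0,1)*, h3:-1:-1/(0,1,0,0)
  | [(0,0,0,1)] O move#2: h3:-1:+1/(0,0,0,0)*
  | [(0,0,0,0)] end (terminal -1, X#3); searched (0,1,0,1) to 9
O moving scores -1; O passing scores +1

zugzwang((0,1,0,1), O) = True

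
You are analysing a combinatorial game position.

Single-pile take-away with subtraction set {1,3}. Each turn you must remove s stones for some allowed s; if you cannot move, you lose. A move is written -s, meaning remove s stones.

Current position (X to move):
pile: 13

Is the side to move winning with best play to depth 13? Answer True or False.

X winning at [13]: True

ply 1, X at 13 | -1=+1→12*; -3=+1→10
ply 2, O at 12 | -1=-1→11*; -3=-1→9
ply 3, X at 11 | -1=+1→10*; -3=+1→8
ply 4, O at 10 | -1=-1→9*; -3=-1→7
ply 5, X at 9 | -1=+1→8*; -3=+1→6
ply 6, O at 8 | -1=-1→7*; -3=-1→5
ply 7, X at 7 | -1=+1→6*; -3=+1→4
ply 8, O at 6 | -1=-1→5*; -3=-1→3
ply 9, X at 5 | -1=+1→4*; -3=+1→2
ply 10, O at 4 | -1=-1→3*; -3=-1→1
ply 11, X at 3 | -1=+1→2*; -3=+1→0
ply 12, O at 2 | -1=-1→1*
ply 13, X at 1 | -1=+1→0*
ply 14: 0 is terminal -1 (O); from 13 depth 13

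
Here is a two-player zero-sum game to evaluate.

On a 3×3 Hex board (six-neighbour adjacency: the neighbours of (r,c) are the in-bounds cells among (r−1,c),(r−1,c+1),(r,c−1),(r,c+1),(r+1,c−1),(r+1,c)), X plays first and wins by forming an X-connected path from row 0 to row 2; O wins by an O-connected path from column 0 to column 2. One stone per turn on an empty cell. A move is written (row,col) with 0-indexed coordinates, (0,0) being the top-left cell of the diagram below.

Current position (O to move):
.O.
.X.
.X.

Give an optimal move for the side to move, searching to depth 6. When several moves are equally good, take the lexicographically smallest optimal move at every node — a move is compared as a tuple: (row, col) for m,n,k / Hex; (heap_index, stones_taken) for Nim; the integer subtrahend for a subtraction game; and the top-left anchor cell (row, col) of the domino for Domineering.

p1 O@[.O./.X./.X.]: (0,0)[OO./.X./.X.]-1 (0,2)[.OO/.X./.X.]+1* (1,0)[.O./OX./.X.]-1 (1,2)[.O./.XO/.X.]-1 (2,0)[.O./.X./OX.]-1 (2,2)[.O./.X./.XO]-1
p2 X@[.OO/.X./.X.]: (0,0)[XOO/.X./.X.]-1* (1,0)[.OO/XX./.X.]-1 (1,2)[.OO/.XX/.X.]-1 (2,0)[.OO/.X./XX.]-1 (2,2)[.OO/.X./.XX]-1
p3 O@[XOO/.X./.X.]: (1,0)[XOO/OX./.X.]+1* (1,2)[XOO/.XO/.X.]-1 (2,0)[XOO/.X./OX.]-1 (2,2)[XOO/.X./.XO]-1
p4 X@[XOO/OX./.X.] terminal -1; root [.O./.X./.X.] d6

O's best at [.O./.X./.X.]: (0,2)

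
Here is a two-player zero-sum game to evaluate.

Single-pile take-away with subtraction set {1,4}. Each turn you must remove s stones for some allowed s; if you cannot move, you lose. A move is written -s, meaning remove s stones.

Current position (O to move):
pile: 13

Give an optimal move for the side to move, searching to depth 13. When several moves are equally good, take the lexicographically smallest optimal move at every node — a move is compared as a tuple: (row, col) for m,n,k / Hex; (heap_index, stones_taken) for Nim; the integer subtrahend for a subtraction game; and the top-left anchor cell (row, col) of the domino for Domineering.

O's best at [13]: -1

p1 O@[13]: -1[12]+1* -4[9]-1
p2 X@[12]: -1[11]-1* -4[8]-1
p3 O@[11]: -1[10]+1* -4[7]+1
p4 X@[10]: -1[9]-1* -4[6]-1
p5 O@[9]: -1[8]-1 -4[5]+1*
p6 X@[5]: -1[4]-1* -4[1]-1
p7 O@[4]: -1[3]-1 -4[0]+1*
p8 X@[0] terminal -1; root [13] d13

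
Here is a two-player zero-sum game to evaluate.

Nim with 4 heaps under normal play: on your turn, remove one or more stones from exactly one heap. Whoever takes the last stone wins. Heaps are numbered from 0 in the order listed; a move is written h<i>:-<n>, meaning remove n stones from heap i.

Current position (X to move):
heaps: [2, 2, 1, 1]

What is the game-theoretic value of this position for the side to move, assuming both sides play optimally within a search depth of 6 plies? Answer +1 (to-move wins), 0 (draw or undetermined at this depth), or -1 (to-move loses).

value((2,2,1,1), X) = -1

ply 1, X at (2,2,1,1) | h0:-1=-1→(1,2,1,1)*; h0:-2=-1→(0,2,1,1); h1:-1=-1→(2,1,1,1); h1:-2=-1→(2,0,1,1); h2:-1=-1→(2,2,0,1); h3:-1=-1→(2,2,1,0)
ply 2, O at (1,2,1,1) | h0:-1=-1→(0,2,1,1); h1:-1=+1→(1,1,1,1)*; h1:-2=-1→(1,0,1,1); h2:-1=-1→(1,2,0,1); h3:-1=-1→(1,2,1,0)
ply 3, X at (1,1,1,1) | h0:-1=-1→(0,1,1,1)*; h1:-1=-1→(1,0,1,1); h2:-1=-1→(1,1,0,1); h3:-1=-1→(1,1,1,0)
ply 4, O at (0,1,1,1) | h1:-1=+1→(0,0,1,1)*; h2:-1=+1→(0,1,0,1); h3:-1=+1→(0,1,1,0)
ply 5, X at (0,0,1,1) | h2:-1=-1→(0,0,0,1)*; h3:-1=-1→(0,0,1,0)
ply 6, O at (0,0,0,1) | h3:-1=+1→(0,0,0,0)*
ply 7: (0,0,0,0) is terminal -1 (X); from (2,2,1,1) depth 6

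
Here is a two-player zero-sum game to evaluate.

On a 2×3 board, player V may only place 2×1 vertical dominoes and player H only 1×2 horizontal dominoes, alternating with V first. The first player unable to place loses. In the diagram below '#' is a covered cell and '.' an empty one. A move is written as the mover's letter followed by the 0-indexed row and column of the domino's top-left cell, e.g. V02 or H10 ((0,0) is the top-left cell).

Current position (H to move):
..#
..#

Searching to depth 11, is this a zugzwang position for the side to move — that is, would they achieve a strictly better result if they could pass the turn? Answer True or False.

p1 H@[..#/..#]: H00[###/..#]+1* H10[..#/###]+1
p2 V@[###/..#] terminal -1; root [..#/..#] d11
if H skipped the turn, V would face:
~ p1 V@[..#/..#]: V00[#.#/#.#]+1* V01[.##/.##]+1
~ p2 H@[#.#/#.#] terminal -1; root [..#/..#] d11
compare (H): move=+1 vs pass=-1

zugzwang(..#/..#, H) = False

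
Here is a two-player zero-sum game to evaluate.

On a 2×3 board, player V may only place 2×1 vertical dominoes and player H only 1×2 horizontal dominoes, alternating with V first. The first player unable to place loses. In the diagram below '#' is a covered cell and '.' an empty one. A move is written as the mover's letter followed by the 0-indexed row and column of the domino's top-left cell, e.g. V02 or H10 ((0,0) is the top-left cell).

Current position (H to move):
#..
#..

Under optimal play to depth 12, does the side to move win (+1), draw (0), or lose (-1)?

value(#../#.., H) = +1

[#../#..] H move#1: H01:+1/###/#..*, H11:+1/#../###
[###/#..] end (terminal -1, V#2); searched #../#.. to 12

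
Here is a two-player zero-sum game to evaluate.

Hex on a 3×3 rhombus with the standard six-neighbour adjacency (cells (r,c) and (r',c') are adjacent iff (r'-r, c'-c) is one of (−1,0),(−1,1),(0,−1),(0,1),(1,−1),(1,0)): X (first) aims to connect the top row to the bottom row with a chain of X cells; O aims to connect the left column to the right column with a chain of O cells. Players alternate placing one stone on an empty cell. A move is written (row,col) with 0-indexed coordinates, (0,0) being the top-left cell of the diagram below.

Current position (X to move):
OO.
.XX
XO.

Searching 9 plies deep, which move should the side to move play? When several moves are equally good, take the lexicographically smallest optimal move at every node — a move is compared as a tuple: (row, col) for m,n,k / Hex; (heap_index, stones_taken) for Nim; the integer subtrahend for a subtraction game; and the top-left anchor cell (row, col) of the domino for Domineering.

X's best at [OO./.XX/XO.]: (0,2)

p1 X@[OO./.XX/XO.]: (0,2)[OOX/.XX/XO.]+1* (1,0)[OO./XXX/XO.]-1 (2,2)[OO./.XX/XOX]-1
p2 O@[OOX/.XX/XO.] terminal -1; root [OO./.XX/XO.] d9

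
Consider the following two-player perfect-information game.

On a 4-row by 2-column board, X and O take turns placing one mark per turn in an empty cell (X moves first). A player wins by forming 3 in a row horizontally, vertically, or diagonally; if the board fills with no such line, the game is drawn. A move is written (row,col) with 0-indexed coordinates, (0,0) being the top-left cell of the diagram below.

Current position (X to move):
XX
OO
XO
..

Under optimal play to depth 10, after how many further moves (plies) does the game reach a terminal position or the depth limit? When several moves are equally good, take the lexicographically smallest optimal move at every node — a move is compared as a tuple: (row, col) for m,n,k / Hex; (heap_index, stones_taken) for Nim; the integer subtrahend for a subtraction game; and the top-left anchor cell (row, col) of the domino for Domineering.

p1 X@[XX/OO/XO/..]: (3,0)[XX/OO/XO/X.]-1 (3,1)[XX/OO/XO/.X]+0*
p2 O@[XX/OO/XO/.X]: (3,0)[XX/OO/XO/OX]+0*
p3 X@[XX/OO/XO/OX] terminal +0; root [XX/OO/XO/..] d10

PV length from [XX/OO/XO/..]: 2 plies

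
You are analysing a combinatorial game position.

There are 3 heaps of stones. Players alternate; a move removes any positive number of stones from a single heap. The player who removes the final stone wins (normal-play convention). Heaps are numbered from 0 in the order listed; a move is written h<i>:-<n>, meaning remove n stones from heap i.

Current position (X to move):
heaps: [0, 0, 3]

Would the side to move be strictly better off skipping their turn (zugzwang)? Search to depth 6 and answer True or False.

zugzwang((0,0,3), X) = False

[(0,0,3)] X move#1: h2:-1:-1/(0,0,2), h2:-2:-1/(0,0,1), h2:-3:+1/(0,0,0)*
[(0,0,0)] end (terminal -1, O#2); searched (0,0,3) to 6
if X skipped the turn, O would face:
~ [(0,0,3)] O move#1: h2:-1:-1/(0,0,2), h2:-2:-1/(0,0,1), h2:-3:+1/(0,0,0)*
~ [(0,0,0)] end (terminal -1, X#2); searched (0,0,3) to 6
compare (X): move=+1 vs pass=-1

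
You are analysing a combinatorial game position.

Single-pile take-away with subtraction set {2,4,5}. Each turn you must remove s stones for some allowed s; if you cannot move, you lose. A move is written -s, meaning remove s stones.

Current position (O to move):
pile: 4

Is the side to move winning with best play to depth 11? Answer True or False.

O winning at [4]: True

ply 1, O at 4 | -2=-1→2; -4=+1→0*
ply 2: 0 is terminal -1 (X); from 4 depth 11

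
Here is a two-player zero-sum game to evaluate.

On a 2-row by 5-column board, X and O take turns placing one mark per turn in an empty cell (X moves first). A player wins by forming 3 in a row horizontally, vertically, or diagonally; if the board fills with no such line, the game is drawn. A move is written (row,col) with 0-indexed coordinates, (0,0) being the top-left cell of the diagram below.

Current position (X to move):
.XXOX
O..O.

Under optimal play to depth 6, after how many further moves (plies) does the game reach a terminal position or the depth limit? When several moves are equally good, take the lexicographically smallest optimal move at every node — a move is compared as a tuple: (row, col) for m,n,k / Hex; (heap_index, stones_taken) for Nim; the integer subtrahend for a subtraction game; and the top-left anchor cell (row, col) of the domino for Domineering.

PV length from [.XXOX/O..O.]: 1 ply

[.XXOX/O..O.] X move#1: (0,0):+1/XXXOX/O..O.*, (1,1):+0/.XXOX/OX.O., (1,2):+0/.XXOX/O.XO., (1,4):+0/.XXOX/O..OX
[XXXOX/O..O.] end (terminal -1, O#2); searched .XXOX/O..O. to 6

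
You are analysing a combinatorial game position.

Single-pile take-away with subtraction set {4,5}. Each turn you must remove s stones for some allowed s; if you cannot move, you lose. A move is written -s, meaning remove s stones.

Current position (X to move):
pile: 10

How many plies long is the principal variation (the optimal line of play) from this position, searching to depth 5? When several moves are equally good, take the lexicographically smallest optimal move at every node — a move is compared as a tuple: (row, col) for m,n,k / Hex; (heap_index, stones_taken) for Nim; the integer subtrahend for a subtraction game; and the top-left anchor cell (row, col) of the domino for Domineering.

PV length from [10]: 2 plies

ply 1, X at 10 | -4=-1→6*; -5=-1→5
ply 2, O at 6 | -4=+1→2*; -5=+1→1
ply 3: 2 is terminal -1 (X); from 10 depth 5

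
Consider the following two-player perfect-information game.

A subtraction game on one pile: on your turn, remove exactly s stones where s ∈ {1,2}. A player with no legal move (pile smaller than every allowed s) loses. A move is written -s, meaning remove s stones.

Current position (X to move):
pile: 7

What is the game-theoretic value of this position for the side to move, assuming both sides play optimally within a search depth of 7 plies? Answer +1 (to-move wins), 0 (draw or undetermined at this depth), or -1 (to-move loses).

value(7, X) = +1

ply 1, X at 7 | -1=+1→6*; -2=-1→5
ply 2, O at 6 | -1=-1→5*; -2=-1→4
ply 3, X at 5 | -1=-1→4; -2=+1→3*
ply 4, O at 3 | -1=-1→2*; -2=-1→1
ply 5, X at 2 | -1=-1→1; -2=+1→0*
ply 6: 0 is terminal -1 (O); from 7 depth 7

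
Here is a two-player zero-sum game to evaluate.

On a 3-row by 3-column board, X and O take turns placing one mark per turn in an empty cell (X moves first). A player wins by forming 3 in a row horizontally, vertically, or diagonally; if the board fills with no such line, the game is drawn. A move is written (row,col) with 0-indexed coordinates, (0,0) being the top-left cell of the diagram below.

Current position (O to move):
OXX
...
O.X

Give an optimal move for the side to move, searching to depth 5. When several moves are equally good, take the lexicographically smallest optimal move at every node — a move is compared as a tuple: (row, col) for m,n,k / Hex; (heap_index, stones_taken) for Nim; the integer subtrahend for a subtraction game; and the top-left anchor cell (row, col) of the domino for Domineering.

O's best at [OXX/.../O.X]: (1,0)

ply 1, O at OXX/.../O.X | (1,0)=+1→OXX/O../O.X*; (1,1)=-1→OXX/.O./O.X; (1,2)=+0→OXX/..O/O.X; (2,1)=-1→OXX/.../OOX
ply 2: OXX/O../O.X is terminal -1 (X); from OXX/.../O.X depth 5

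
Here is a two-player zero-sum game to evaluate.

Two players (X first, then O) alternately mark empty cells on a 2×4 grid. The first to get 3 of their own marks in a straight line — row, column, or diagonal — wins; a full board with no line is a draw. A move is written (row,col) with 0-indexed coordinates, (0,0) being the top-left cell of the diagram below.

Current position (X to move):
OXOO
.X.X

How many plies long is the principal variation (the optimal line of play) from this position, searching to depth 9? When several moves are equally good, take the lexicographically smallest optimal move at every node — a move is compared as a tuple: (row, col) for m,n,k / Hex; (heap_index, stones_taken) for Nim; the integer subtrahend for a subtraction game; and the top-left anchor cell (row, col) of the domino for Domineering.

ply 1, X at OXOO/.X.X | (1,0)=+0→OXOO/XX.X; (1,2)=+1→OXOO/.XXX*
ply 2: OXOO/.XXX is terminal -1 (O); from OXOO/.X.X depth 9

PV length from [OXOO/.X.X]: 1 ply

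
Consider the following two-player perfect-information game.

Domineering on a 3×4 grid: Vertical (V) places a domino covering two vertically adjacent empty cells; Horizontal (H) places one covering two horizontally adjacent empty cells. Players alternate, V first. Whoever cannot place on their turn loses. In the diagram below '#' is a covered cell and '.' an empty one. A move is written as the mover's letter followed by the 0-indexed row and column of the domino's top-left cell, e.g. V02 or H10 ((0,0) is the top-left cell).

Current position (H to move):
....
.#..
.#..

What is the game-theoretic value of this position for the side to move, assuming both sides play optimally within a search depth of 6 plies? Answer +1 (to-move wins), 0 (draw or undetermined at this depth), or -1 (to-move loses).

value(..../.#../.#.., H) = +1

ply 1, H at ..../.#../.#.. | H00=-1→##../.#../.#..; H01=-1→.##./.#../.#..; H02=-1→..##/.#../.#..; H12=+1→..../.###/.#..*; H22=-1→..../.#../.###
ply 2, V at ..../.###/.#.. | V00=-1→#.../####/.#..*; V10=-1→..../####/##..
ply 3, H at #.../####/.#.. | H01=+1→###./####/.#..*; H02=+1→#.##/####/.#..; H22=+1→#.../####/.###
ply 4: ###./####/.#.. is terminal -1 (V); from ..../.#../.#.. depth 6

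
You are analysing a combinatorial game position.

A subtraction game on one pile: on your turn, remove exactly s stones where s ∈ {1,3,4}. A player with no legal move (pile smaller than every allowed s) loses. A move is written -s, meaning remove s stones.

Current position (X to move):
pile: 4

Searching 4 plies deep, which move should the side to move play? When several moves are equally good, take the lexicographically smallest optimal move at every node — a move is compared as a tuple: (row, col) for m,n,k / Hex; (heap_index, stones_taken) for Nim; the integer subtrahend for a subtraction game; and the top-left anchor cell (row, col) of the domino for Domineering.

X's best at [4]: -4

ply 1, X at 4 | -1=-1→3; -3=-1→1; -4=+1→0*
ply 2: 0 is terminal -1 (O); from 4 depth 4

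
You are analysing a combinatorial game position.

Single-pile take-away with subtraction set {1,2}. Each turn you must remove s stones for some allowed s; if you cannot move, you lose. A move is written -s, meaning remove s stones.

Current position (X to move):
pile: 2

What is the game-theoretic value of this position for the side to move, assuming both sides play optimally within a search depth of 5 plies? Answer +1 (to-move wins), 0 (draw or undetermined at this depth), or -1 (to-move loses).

ply 1, X at 2 | -1=-1→1; -2=+1→0*
ply 2: 0 is terminal -1 (O); from 2 depth 5

value(2, X) = +1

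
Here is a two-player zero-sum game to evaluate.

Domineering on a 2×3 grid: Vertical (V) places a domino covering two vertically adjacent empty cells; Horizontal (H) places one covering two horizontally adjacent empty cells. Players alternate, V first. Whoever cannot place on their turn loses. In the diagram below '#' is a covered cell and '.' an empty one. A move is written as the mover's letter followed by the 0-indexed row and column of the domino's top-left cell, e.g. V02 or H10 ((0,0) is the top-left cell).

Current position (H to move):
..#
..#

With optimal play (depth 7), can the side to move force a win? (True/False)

H winning at [..#/..#]: True

p1 H@[..#/..#]: H00[###/..#]+1* H10[..#/###]+1
p2 V@[###/..#] terminal -1; root [..#/..#] d7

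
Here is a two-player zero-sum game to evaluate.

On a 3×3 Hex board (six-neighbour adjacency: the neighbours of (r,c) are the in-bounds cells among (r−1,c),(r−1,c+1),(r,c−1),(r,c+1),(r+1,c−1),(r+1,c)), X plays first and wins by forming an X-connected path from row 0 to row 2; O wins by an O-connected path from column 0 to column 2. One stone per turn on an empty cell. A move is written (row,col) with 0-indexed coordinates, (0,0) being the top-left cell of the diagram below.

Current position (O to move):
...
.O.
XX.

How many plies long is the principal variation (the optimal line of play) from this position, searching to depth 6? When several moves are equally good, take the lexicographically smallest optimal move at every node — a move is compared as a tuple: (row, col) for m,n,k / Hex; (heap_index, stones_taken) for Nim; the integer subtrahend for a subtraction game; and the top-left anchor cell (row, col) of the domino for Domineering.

PV length from [.../.O./XX.]: 5 plies

[.../.O./XX.] O move#1: (0,0):+1/O../.O./XX.*, (0,1):+1/.O./.O./XX., (0,2):-1/..O/.O./XX., (1,0):+1/.../OO./XX., (1,2):-1/.../.OO/XX., (2,2):-1/.../.O./XXO
[O../.O./XX.] X move#2: (0,1):-1/OX./.O./XX.*, (0,2):-1/O.X/.O./XX., (1,0):-1/O../XO./XX., (1,2):-1/O../.OX/XX., (2,2):-1/O../.O./XXX
[OX./.O./XX.] O move#3: (0,2):-1/OXO/.O./XX., (1,0):+1/OX./OO./XX.*, (1,2):-1/OX./.OO/XX., (2,2):-1/OX./.O./XXO
[OX./OO./XX.] X move#4: (0,2):-1/OXX/OO./XX.*, (1,2):-1/OX./OOX/XX., (2,2):-1/OX./OO./XXX
[OXX/OO./XX.] O move#5: (1,2):+1/OXX/OOO/XX.*, (2,2):-1/OXX/OO./XXO
[OXX/OOO/XX.] end (terminal -1, X#6); searched .../.O./XX. to 6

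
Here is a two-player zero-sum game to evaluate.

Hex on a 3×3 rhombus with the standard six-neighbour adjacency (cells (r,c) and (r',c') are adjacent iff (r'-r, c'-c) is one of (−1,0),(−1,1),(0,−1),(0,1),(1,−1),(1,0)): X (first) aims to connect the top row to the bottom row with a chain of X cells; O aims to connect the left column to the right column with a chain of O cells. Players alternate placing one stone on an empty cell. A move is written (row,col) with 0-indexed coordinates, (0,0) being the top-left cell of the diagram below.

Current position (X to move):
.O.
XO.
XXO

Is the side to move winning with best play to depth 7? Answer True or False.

[.O./XO./XXO] X move#1: (0,0):+1/XO./XO./XXO*, (0,2):+1/.OX/XO./XXO, (1,2):+1/.O./XOX/XXO
[XO./XO./XXO] end (terminal -1, O#2); searched .O./XO./XXO to 7

X winning at [.O./XO./XXO]: True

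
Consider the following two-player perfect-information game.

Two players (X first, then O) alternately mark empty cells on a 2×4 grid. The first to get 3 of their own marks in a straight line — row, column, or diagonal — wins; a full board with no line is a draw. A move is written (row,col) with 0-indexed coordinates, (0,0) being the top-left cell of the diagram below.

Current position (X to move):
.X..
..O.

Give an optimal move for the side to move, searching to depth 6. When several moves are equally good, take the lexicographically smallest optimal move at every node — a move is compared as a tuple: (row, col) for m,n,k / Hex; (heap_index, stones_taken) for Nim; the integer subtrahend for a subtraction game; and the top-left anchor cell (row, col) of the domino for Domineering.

X's best at [.X../..O.]: (0,2)

[.X../..O.] X move#1: (0,0):+0/XX../..O., (0,2):+1/.XX./..O.*, (0,3):+0/.X.X/..O., (1,0):+0/.X../X.O., (1,1):+0/.X../.XO., (1,3):+0/.X../..OX
[.XX./..O.] O move#2: (0,0):-1/OXX./..O.*, (0,3):-1/.XXO/..O., (1,0):-1/.XX./O.O., (1,1):-1/.XX./.OO., (1,3):-1/.XX./..OO
[OXX./..O.] X move#3: (0,3):+1/OXXX/..O.*, (1,0):+0/OXX./X.O., (1,1):+0/OXX./.XO., (1,3):+0/OXX./..OX
[OXXX/..O.] end (terminal -1, O#4); searched .X../..O. to 6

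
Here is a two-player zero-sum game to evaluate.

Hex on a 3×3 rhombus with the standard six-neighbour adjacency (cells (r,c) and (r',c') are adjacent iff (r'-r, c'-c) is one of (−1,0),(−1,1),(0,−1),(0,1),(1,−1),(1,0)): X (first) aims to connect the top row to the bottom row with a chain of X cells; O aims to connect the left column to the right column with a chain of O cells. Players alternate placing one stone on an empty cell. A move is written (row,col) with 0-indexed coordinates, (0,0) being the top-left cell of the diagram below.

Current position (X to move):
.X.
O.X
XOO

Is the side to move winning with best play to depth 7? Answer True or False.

X winning at [.X./O.X/XOO]: True

ply 1, X at .X./O.X/XOO | (0,0)=-1→XX./O.X/XOO; (0,2)=-1→.XX/O.X/XOO; (1,1)=+1→.X./OXX/XOO*
ply 2: .X./OXX/XOO is terminal -1 (O); from .X./O.X/XOO depth 7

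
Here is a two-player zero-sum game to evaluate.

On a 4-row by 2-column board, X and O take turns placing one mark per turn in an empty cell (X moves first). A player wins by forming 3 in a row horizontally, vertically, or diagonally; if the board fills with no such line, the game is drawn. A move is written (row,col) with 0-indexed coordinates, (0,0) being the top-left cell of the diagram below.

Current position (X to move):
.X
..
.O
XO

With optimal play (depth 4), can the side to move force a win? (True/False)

ply 1, X at .X/../.O/XO | (0,0)=-1→XX/../.O/XO; (1,0)=-1→.X/X./.O/XO; (1,1)=+0→.X/.X/.O/XO*; (2,0)=-1→.X/../XO/XO
ply 2, O at .X/.X/.O/XO | (0,0)=+0→OX/.X/.O/XO*; (1,0)=+0→.X/OX/.O/XO; (2,0)=+0→.X/.X/OO/XO
ply 3, X at OX/.X/.O/XO | (1,0)=+0→OX/XX/.O/XO*; (2,0)=+0→OX/.X/XO/XO
ply 4, O at OX/XX/.O/XO | (2,0)=+0→OX/XX/OO/XO*
ply 5: OX/XX/OO/XO is terminal +0 (X); from .X/../.O/XO depth 4

X winning at [.X/../.O/XO]: False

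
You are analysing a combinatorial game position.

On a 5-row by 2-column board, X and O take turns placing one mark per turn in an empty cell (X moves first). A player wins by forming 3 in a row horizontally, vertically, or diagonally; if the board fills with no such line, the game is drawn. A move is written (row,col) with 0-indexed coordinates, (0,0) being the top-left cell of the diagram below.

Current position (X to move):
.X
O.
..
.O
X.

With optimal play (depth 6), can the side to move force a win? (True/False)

p1 X@[.X/O./../.O/X.]: (0,0)[XX/O./../.O/X.]-1 (1,1)[.X/OX/../.O/X.]-1 (2,0)[.X/O./X./.O/X.]+0* (2,1)[.X/O./.X/.O/X.]+0 (3,0)[.X/O./../XO/X.]-1 (4,1)[.X/O./../.O/XX]-1
p2 O@[.X/O./X./.O/X.]: (0,0)[OX/O./X./.O/X.]-1 (1,1)[.X/OO/X./.O/X.]-1 (2,1)[.X/O./XO/.O/X.]-1 (3,0)[.X/O./X./OO/X.]+0* (4,1)[.X/O./X./.O/XO]-1
p3 X@[.X/O./X./OO/X.]: (0,0)[XX/O./X./OO/X.]-1 (1,1)[.X/OX/X./OO/X.]+0* (2,1)[.X/O./XX/OO/X.]+0 (4,1)[.X/O./X./OO/XX]+0
p4 O@[.X/OX/X./OO/X.]: (0,0)[OX/OX/X./OO/X.]-1 (2,1)[.X/OX/XO/OO/X.]+0* (4,1)[.X/OX/X./OO/XO]-1
p5 X@[.X/OX/XO/OO/X.]: (0,0)[XX/OX/XO/OO/X.]-1 (4,1)[.X/OX/XO/OO/XX]+0*
p6 O@[.X/OX/XO/OO/XX]: (0,0)[OX/OX/XO/OO/XX]+0*
p7 X@[OX/OX/XO/OO/XX] terminal +0; root [.X/O./../.O/X.] d6

X winning at [.X/O./../.O/X.]: False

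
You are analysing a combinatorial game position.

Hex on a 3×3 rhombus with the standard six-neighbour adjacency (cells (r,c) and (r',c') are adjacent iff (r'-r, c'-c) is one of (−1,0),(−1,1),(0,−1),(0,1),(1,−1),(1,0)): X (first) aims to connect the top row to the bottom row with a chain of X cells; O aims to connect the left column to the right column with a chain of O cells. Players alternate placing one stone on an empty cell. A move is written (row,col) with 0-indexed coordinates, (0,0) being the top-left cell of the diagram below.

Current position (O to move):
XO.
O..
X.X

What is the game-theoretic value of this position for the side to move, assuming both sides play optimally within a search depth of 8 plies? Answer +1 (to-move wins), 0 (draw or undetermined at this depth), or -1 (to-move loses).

ply 1, O at XO./O../X.X | (0,2)=+1→XOO/O../X.X*; (1,1)=+1→XO./OO./X.X; (1,2)=+1→XO./O.O/X.X; (2,1)=-1→XO./O../XOX
ply 2: XOO/O../X.X is terminal -1 (X); from XO./O../X.X depth 8

value(XO./O../X.X, O) = +1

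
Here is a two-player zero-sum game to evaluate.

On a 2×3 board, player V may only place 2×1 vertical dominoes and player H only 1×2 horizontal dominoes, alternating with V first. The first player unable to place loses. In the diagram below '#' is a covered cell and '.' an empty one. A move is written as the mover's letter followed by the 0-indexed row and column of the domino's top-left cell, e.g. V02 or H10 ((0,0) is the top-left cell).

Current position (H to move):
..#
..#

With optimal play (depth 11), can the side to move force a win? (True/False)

[..#/..#] H move#1: H00:+1/###/..#*, H10:+1/..#/###
[###/..#] end (terminal -1, V#2); searched ..#/..# to 11

H winning at [..#/..#]: True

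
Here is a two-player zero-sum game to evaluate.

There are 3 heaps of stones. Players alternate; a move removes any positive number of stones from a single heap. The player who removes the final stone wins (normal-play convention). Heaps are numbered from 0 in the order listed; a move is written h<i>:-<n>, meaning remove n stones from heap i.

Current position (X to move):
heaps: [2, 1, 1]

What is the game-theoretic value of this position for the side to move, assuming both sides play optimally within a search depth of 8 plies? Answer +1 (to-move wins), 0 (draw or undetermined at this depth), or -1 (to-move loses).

value((2,1,1), X) = +1

p1 X@[(2,1,1)]: h0:-1[(1,1,1)]-1 h0:-2[(0,1,1)]+1* h1:-1[(2,0,1)]-1 h2:-1[(2,1,0)]-1
p2 O@[(0,1,1)]: h1:-1[(0,0,1)]-1* h2:-1[(0,1,0)]-1
p3 X@[(0,0,1)]: h2:-1[(0,0,0)]+1*
p4 O@[(0,0,0)] terminal -1; root [(2,1,1)] d8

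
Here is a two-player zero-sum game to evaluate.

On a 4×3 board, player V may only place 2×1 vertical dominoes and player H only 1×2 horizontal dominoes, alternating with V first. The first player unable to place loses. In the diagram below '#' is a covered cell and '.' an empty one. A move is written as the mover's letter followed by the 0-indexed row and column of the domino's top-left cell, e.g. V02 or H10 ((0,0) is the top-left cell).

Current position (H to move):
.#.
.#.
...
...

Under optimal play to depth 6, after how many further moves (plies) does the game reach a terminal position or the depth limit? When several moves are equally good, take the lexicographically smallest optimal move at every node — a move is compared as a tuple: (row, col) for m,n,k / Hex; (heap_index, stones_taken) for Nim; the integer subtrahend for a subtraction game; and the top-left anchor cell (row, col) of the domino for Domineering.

PV length from [.#./.#./.../...]: 4 plies

[.#./.#./.../...] H move#1: H20:-1/.#./.#./##./...*, H21:-1/.#./.#./.##/..., H30:-1/.#./.#./.../##., H31:-1/.#./.#./.../.##
[.#./.#./##./...] V move#2: V00:+1/##./##./##./...*, V02:+1/.##/.##/##./..., V12:+1/.#./.##/###/..., V22:+1/.#./.#./###/..#
[##./##./##./...] H move#3: H30:-1/##./##./##./##.*, H31:-1/##./##./##./.##
[##./##./##./##.] V move#4: V02:+1/###/###/##./##.*, V12:+1/##./###/###/##., V22:+1/##./##./###/###
[###/###/##./##.] end (terminal -1, H#5); searched .#./.#./.../... to 6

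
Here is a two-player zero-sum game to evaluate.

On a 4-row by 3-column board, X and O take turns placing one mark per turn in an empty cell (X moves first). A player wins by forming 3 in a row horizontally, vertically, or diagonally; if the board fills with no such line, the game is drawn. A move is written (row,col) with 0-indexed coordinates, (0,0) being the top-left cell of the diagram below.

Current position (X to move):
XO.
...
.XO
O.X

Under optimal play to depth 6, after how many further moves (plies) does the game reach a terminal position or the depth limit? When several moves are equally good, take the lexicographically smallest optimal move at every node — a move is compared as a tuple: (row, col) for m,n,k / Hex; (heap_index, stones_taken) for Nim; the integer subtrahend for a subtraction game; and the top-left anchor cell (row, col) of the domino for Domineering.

p1 X@[XO./.../.XO/O.X]: (0,2)[XOX/.../.XO/O.X]+0 (1,0)[XO./X../.XO/O.X]+1* (1,1)[XO./.X./.XO/O.X]+1 (1,2)[XO./..X/.XO/O.X]+0 (2,0)[XO./.../XXO/O.X]+1 (3,1)[XO./.../.XO/OXX]+1
p2 O@[XO./X../.XO/O.X] terminal -1; root [XO./.../.XO/O.X] d6

PV length from [XO./.../.XO/O.X]: 1 ply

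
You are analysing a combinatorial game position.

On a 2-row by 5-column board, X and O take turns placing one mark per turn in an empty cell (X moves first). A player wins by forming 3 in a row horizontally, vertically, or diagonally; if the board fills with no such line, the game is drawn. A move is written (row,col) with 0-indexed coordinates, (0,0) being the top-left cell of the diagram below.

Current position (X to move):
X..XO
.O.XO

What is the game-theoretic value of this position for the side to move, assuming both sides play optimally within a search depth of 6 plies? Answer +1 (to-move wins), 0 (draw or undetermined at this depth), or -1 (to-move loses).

[X..XO/.O.XO] X move#1: (0,1):+0/XX.XO/.O.XO*, (0,2):+0/X.XXO/.O.XO, (1,0):+0/X..XO/XO.XO, (1,2):+0/X..XO/.OXXO
[XX.XO/.O.XO] O move#2: (0,2):+0/XXOXO/.O.XO*, (1,0):-1/XX.XO/OO.XO, (1,2):-1/XX.XO/.OOXO
[XXOXO/.O.XO] X move#3: (1,0):+0/XXOXO/XO.XO*, (1,2):+0/XXOXO/.OXXO
[XXOXO/XO.XO] O move#4: (1,2):+0/XXOXO/XOOXO*
[XXOXO/XOOXO] end (terminal +0, X#5); searched X..XO/.O.XO to 6

value(X..XO/.O.XO, X) = 0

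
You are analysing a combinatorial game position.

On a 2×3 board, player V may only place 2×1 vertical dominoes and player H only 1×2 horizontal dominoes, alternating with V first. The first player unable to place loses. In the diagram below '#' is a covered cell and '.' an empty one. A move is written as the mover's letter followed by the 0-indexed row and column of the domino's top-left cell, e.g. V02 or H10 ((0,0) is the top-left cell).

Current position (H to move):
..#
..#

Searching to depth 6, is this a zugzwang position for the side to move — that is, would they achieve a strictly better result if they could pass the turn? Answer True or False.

[..#/..#] H move#1: H00:+1/###/..#*, H10:+1/..#/###
[###/..#] end (terminal -1, V#2); searched ..#/..# to 6
if H skipped the turn, V would face:
~ [..#/..#] V move#1: V00:+1/#.#/#.#*, V01:+1/.##/.##
~ [#.#/#.#] end (terminal -1, H#2); searched ..#/..# to 6
compare (H): move=+1 vs pass=-1

zugzwang(..#/..#, H) = False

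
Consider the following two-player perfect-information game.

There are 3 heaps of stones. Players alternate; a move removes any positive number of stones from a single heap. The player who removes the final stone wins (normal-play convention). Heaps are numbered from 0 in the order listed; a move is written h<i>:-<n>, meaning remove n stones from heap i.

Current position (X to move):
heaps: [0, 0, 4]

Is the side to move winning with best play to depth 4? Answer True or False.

[(0,0,4)] X move#1: h2:-1:-1/(0,0,3), h2:-2:-1/(0,0,2), h2:-3:-1/(0,0,1), h2:-4:+1/(0,0,0)*
[(0,0,0)] end (terminal -1, O#2); searched (0,0,4) to 4

X winning at [(0,0,4)]: True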